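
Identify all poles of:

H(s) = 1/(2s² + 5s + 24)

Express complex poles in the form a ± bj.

Discriminant = 5² - 4×2×24 = 25 - 192 = -167 < 0, so the poles are a complex conjugate pair s = (-5 ± j√167)/(2×2). Real part = -5/(2×2) = -5/4 = -1.25; imaginary part = ±√167/(2×2) ≈ 3.2307. Poles: s = -1.25 ± 3.2307j.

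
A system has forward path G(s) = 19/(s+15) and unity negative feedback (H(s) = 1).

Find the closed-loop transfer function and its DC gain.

T(s) = G/(1+GH) = [19/(s+15)] / [1 + 19/(s+15)] = 19/(s+15+19) = 19/(s+34). DC gain = 19/34 = 0.5588.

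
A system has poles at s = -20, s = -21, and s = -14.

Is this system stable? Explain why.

All poles are in the left half-plane. System is stable.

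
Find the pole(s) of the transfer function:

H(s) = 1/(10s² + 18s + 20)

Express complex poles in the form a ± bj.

Discriminant = 18² - 4×10×20 = 324 - 800 = -476 < 0, so the poles are a complex conjugate pair s = (-18 ± j√476)/(2×10). Real part = -18/(2×10) = -18/20 = -0.9; imaginary part = ±√476/(2×10) ≈ 1.0909. Poles: s = -0.9 ± 1.0909j.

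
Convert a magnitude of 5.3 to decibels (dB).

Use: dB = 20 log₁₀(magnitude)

dB = 20 log₁₀(5.3) = 14.5 dB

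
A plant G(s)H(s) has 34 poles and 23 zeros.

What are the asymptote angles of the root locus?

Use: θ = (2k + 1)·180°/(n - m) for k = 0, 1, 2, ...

n - m = 34 - 23 = 11. Angles: θk = (2k + 1)·180°/11 = 16.36°, 49.09°, 81.82°, 114.55°, 147.27°, 180°, 212.73°, 245.45°, 278.18°, 310.91°, 343.64°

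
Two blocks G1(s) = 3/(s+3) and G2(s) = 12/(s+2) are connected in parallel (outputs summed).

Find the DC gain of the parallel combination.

Parallel: G_eq = G1 + G2. DC gain = G1(0) + G2(0) = 3/3 + 12/2 = 1 + 6 = 7.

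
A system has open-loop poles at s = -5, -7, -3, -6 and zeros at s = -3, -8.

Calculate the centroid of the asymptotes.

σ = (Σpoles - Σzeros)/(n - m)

σ = (Σpoles - Σzeros)/(n - m) = (-21 - (-11))/(4 - 2) = -10/2 = -5.0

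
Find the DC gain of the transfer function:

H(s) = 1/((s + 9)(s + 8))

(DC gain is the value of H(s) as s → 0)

DC gain = H(0) = 1/(9 × 8) = 1/72 = 0.0139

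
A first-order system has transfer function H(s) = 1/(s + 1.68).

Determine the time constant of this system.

For H(s) = 1/(s + 1/τ), the pole is at -1/τ = -1.68, so τ = 1/1.68 = 0.5952 s.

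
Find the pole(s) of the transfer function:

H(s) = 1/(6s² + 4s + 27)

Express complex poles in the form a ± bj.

Discriminant = 4² - 4×6×27 = 16 - 648 = -632 < 0, so the poles are a complex conjugate pair s = (-4 ± j√632)/(2×6). Real part = -4/(2×6) = -4/12 ≈ -0.3333; imaginary part = ±√632/(2×6) ≈ 2.0950. Poles: s = -0.3333 ± 2.0950j.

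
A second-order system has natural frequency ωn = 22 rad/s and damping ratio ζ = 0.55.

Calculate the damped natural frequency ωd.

ωd = ωn√(1 - ζ²) = 22√(1 - 0.55²) = 18.37 rad/s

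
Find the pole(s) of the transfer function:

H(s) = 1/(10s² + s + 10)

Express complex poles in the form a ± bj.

Discriminant = 1² - 4×10×10 = 1 - 400 = -399 < 0, so the poles are a complex conjugate pair s = (-1 ± j√399)/(2×10). Real part = -1/(2×10) = -1/20 = -0.05; imaginary part = ±√399/(2×10) ≈ 0.9987. Poles: s = -0.05 ± 0.9987j.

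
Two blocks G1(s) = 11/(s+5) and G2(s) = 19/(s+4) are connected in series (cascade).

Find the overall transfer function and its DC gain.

Series: multiply transfer functions. G_eq = 11/(s+5) × 19/(s+4) = 209/((s+5)(s+4)). DC gain = 209/(5×4) = 10.45.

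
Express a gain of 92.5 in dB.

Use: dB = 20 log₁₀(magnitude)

dB = 20 log₁₀(92.5) = 39.3 dB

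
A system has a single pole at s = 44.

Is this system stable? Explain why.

Pole at s = 44 is in the right half-plane. Unstable.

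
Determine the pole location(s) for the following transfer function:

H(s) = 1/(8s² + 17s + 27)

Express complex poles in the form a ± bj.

Discriminant = 17² - 4×8×27 = 289 - 864 = -575 < 0, so the poles are a complex conjugate pair s = (-17 ± j√575)/(2×8). Real part = -17/(2×8) = -17/16 = -1.0625; imaginary part = ±√575/(2×8) ≈ 1.4987. Poles: s = -1.0625 ± 1.4987j.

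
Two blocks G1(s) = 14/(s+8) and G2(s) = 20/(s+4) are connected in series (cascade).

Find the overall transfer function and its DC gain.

Series: multiply transfer functions. G_eq = 14/(s+8) × 20/(s+4) = 280/((s+8)(s+4)). DC gain = 280/(8×4) = 8.75.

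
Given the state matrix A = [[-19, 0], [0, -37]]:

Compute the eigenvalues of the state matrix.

For diagonal matrix, eigenvalues are diagonal entries: λ₁ = -19, λ₂ = -37.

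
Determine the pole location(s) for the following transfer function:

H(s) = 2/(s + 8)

Pole is where denominator = 0: s + 8 = 0, so s = -8.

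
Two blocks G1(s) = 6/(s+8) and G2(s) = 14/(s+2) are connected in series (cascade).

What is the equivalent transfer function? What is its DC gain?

Series: multiply transfer functions. G_eq = 6/(s+8) × 14/(s+2) = 84/((s+8)(s+2)). DC gain = 84/(8×2) = 5.25.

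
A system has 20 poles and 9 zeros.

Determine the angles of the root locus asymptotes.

n - m = 20 - 9 = 11. Angles: θk = (2k + 1)·180°/11 = 16.36°, 49.09°, 81.82°, 114.55°, 147.27°, 180°, 212.73°, 245.45°, 278.18°, 310.91°, 343.64°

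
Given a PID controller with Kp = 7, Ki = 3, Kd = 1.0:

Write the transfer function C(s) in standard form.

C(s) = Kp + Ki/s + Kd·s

Substituting values: C(s) = 7 + 3/s + 1.0s = (s² + 7s + 3)/s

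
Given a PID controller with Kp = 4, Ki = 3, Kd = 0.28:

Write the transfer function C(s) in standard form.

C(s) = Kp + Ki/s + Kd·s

Substituting values: C(s) = 4 + 3/s + 0.28s = (0.28s² + 4s + 3)/s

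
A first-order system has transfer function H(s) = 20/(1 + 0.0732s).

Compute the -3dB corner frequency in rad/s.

Corner frequency = 1/τ = 1/0.0732 = 13.661 rad/s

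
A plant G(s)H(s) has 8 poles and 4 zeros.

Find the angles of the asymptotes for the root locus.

n - m = 8 - 4 = 4. Angles: θk = (2k + 1)·180°/4 = 45°, 135°, 225°, 315°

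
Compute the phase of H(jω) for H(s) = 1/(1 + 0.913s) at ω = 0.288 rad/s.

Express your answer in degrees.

Phase = -arctan(ωτ) = -arctan(0.288 × 0.913) = -14.7°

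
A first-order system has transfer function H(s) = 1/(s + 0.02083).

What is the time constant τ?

For H(s) = 1/(s + 1/τ), the pole is at -1/τ = -0.02083, so τ = 1/0.02083 = 48.01 s.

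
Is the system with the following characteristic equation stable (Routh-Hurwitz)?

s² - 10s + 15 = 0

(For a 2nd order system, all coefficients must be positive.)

Coefficients: 1, -10, 15. b=-10 not positive, so system is unstable.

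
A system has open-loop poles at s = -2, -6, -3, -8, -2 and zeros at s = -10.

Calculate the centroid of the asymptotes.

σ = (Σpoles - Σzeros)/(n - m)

σ = (Σpoles - Σzeros)/(n - m) = (-21 - (-10))/(5 - 1) = -11/4 = -2.75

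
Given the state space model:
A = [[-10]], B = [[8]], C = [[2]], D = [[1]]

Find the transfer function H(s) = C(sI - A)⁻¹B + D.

(sI - A)⁻¹ = 1/(s + 10). H(s) = 2×8/(s + 10) + 1 = (s + 26)/(s + 10).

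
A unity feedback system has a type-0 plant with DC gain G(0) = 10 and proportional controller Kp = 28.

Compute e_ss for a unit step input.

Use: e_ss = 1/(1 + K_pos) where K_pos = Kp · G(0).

K_pos = Kp · G(0) = 28 × 10 = 280. e_ss = 1/(1 + 280) = 0.0036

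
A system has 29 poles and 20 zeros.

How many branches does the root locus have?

Root locus has n branches where n = number of poles = 29.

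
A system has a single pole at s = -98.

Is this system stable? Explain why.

Pole at s = -98 is in the left half-plane. Stable.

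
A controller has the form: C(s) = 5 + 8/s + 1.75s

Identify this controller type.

This is a Proportional-Integral-Derivative (PID) controller.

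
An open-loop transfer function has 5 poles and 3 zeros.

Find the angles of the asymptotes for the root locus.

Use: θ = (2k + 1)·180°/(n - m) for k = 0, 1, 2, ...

n - m = 5 - 3 = 2. Angles: θk = (2k + 1)·180°/2 = 90°, 270°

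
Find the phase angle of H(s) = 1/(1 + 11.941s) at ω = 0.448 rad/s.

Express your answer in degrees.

Phase = -arctan(ωτ) = -arctan(0.448 × 11.941) = -79.4°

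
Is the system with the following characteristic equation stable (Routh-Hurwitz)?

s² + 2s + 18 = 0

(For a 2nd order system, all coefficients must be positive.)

Coefficients: 1, 2, 18. All positive, so system is stable.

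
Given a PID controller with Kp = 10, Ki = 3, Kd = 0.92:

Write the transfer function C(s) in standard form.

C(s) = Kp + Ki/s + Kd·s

Substituting values: C(s) = 10 + 3/s + 0.92s = (0.92s² + 10s + 3)/s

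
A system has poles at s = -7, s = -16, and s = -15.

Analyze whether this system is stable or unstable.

All poles are in the left half-plane. System is stable.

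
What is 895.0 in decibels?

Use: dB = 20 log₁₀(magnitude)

dB = 20 log₁₀(895.0) = 59.0 dB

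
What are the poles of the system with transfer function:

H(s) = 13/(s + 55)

Pole is where denominator = 0: s + 55 = 0, so s = -55.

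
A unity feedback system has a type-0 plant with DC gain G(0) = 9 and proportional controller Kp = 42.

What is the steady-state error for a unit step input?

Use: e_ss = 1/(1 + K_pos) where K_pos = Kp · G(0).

K_pos = Kp · G(0) = 42 × 9 = 378. e_ss = 1/(1 + 378) = 0.0026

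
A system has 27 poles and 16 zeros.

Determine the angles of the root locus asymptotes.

n - m = 27 - 16 = 11. Angles: θk = (2k + 1)·180°/11 = 16.36°, 49.09°, 81.82°, 114.55°, 147.27°, 180°, 212.73°, 245.45°, 278.18°, 310.91°, 343.64°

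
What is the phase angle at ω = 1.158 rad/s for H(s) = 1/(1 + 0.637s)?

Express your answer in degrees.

Phase = -arctan(ωτ) = -arctan(1.158 × 0.637) = -36.4°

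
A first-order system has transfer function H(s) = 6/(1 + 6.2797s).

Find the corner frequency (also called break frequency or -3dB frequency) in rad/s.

Corner frequency = 1/τ = 1/6.2797 = 0.159 rad/s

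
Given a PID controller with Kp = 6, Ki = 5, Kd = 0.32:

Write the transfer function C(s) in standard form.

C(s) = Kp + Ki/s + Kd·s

Substituting values: C(s) = 6 + 5/s + 0.32s = (0.32s² + 6s + 5)/s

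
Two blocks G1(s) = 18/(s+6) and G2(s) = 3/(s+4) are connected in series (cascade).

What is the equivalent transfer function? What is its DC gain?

Series: multiply transfer functions. G_eq = 18/(s+6) × 3/(s+4) = 54/((s+6)(s+4)). DC gain = 54/(6×4) = 2.25.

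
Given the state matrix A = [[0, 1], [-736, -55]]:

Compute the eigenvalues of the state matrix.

det(A - λI) = λ² - (-55)λ + 736 = (λ - (-23))(λ - (-32)). Eigenvalues: -23, -32.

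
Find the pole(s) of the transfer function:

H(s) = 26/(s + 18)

Pole is where denominator = 0: s + 18 = 0, so s = -18.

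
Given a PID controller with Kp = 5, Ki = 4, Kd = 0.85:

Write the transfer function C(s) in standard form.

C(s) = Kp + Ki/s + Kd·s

Substituting values: C(s) = 5 + 4/s + 0.85s = (0.85s² + 5s + 4)/s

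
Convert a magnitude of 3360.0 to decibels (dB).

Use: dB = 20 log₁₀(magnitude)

dB = 20 log₁₀(3360.0) = 70.5 dB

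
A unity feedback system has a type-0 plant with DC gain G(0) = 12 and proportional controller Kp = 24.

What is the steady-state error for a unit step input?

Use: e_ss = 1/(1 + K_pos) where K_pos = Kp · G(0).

K_pos = Kp · G(0) = 24 × 12 = 288. e_ss = 1/(1 + 288) = 0.0035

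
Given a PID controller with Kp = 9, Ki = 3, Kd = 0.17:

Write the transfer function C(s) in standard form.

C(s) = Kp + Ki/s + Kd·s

Substituting values: C(s) = 9 + 3/s + 0.17s = (0.17s² + 9s + 3)/s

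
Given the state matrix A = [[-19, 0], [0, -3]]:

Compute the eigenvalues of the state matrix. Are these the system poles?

For diagonal matrix, eigenvalues are diagonal entries: λ₁ = -19, λ₂ = -3. Eigenvalues of A = system poles.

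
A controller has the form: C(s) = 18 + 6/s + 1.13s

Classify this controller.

This is a Proportional-Integral-Derivative (PID) controller.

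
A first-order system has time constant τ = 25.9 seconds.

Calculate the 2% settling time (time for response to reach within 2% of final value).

For first-order system, 2% settling time ≈ 4τ = 4 × 25.9 = 103.6 s.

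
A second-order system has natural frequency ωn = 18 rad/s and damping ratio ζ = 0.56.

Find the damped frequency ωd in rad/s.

ωd = ωn√(1 - ζ²) = 18√(1 - 0.56²) = 14.91 rad/s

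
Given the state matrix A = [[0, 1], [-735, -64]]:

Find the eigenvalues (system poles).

det(A - λI) = λ² - (-64)λ + 735 = (λ - (-49))(λ - (-15)). Eigenvalues: -49, -15.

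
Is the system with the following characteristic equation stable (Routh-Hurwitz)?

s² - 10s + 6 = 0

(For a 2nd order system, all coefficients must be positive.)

Coefficients: 1, -10, 6. b=-10 not positive, so system is unstable.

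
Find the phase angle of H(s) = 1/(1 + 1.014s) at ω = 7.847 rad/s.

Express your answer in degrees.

Phase = -arctan(ωτ) = -arctan(7.847 × 1.014) = -82.8°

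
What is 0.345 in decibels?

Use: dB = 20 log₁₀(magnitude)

dB = 20 log₁₀(0.345) = -9.2 dB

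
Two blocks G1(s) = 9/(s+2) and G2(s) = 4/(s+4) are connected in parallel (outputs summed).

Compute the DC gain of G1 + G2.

Parallel: G_eq = G1 + G2. DC gain = G1(0) + G2(0) = 9/2 + 4/4 = 4.5 + 1 = 5.5.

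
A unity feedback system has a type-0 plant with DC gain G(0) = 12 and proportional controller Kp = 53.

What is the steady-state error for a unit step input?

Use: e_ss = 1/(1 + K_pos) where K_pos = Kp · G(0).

K_pos = Kp · G(0) = 53 × 12 = 636. e_ss = 1/(1 + 636) = 0.0016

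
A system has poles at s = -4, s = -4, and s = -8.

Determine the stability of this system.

All poles are in the left half-plane. System is stable.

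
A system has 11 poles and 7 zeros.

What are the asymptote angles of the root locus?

n - m = 11 - 7 = 4. Angles: θk = (2k + 1)·180°/4 = 45°, 135°, 225°, 315°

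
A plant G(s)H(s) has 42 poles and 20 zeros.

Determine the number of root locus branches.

Root locus has n branches where n = number of poles = 42.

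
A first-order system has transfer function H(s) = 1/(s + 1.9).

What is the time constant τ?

For H(s) = 1/(s + 1/τ), the pole is at -1/τ = -1.9, so τ = 1/1.9 = 0.5263 s.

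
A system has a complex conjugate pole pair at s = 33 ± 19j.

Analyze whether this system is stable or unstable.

Real part of poles is 33 (> 0, right half-plane). Unstable.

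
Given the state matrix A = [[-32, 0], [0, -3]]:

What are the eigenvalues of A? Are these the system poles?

For diagonal matrix, eigenvalues are diagonal entries: λ₁ = -32, λ₂ = -3. Eigenvalues of A = system poles.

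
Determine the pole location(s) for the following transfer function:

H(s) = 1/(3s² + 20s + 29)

Discriminant = 20² - 4×3×29 = 400 - 348 = 52 > 0, so two distinct real poles. Using quadratic formula: s = (-20 ± √52)/(2×3) = (-20 ± √52)/6, with √52 ≈ 7.2111. s₁ ≈ -2.1315, s₂ ≈ -4.5352. Poles: s₁ = -2.1315, s₂ = -4.5352.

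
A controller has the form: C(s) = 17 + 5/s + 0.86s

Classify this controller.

This is a Proportional-Integral-Derivative (PID) controller.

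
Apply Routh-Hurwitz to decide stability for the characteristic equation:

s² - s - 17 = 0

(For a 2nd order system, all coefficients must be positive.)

Coefficients: 1, -1, -17. b=-1, c=-17 not positive, so system is unstable.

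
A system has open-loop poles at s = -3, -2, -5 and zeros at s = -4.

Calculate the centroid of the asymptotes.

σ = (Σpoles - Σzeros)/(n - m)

σ = (Σpoles - Σzeros)/(n - m) = (-10 - (-4))/(3 - 1) = -6/2 = -3.0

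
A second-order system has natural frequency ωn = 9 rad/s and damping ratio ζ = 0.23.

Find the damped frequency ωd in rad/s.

ωd = ωn√(1 - ζ²) = 9√(1 - 0.23²) = 8.76 rad/s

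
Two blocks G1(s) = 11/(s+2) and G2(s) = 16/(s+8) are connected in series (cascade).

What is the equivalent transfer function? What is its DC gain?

Series: multiply transfer functions. G_eq = 11/(s+2) × 16/(s+8) = 176/((s+2)(s+8)). DC gain = 176/(2×8) = 11.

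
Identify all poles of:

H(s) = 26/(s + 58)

Pole is where denominator = 0: s + 58 = 0, so s = -58.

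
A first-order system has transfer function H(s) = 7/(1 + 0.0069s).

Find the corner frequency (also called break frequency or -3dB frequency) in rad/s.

Corner frequency = 1/τ = 1/0.0069 = 144.928 rad/s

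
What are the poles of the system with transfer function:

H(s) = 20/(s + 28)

Pole is where denominator = 0: s + 28 = 0, so s = -28.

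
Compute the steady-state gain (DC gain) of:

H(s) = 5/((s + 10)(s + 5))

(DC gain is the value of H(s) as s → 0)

DC gain = H(0) = 5/(10 × 5) = 5/50 = 0.1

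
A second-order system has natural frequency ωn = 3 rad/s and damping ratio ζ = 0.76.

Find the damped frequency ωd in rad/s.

ωd = ωn√(1 - ζ²) = 3√(1 - 0.76²) = 1.95 rad/s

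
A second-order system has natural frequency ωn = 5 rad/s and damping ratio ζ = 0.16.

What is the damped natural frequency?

ωd = ωn√(1 - ζ²) = 5√(1 - 0.16²) = 4.94 rad/s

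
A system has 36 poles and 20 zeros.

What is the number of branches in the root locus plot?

Root locus has n branches where n = number of poles = 36.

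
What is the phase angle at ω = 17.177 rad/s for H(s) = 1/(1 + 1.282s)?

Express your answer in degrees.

Phase = -arctan(ωτ) = -arctan(17.177 × 1.282) = -87.4°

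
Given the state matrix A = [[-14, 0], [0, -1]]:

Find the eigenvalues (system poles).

For diagonal matrix, eigenvalues are diagonal entries: λ₁ = -14, λ₂ = -1.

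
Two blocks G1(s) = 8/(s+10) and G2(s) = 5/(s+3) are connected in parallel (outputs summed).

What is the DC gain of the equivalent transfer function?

Parallel: G_eq = G1 + G2. DC gain = G1(0) + G2(0) = 8/10 + 5/3 = 0.8 + 1.6667 = 2.4667.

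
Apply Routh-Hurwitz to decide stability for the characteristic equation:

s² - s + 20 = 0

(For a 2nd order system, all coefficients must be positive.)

Coefficients: 1, -1, 20. b=-1 not positive, so system is unstable.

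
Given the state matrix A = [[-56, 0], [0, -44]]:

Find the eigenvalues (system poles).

For diagonal matrix, eigenvalues are diagonal entries: λ₁ = -56, λ₂ = -44.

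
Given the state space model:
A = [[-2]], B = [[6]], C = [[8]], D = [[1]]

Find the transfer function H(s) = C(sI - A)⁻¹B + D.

(sI - A)⁻¹ = 1/(s + 2). H(s) = 8×6/(s + 2) + 1 = (s + 50)/(s + 2).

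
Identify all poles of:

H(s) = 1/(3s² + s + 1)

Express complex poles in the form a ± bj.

Discriminant = 1² - 4×3×1 = 1 - 12 = -11 < 0, so the poles are a complex conjugate pair s = (-1 ± j√11)/(2×3). Real part = -1/(2×3) = -1/6 ≈ -0.1667; imaginary part = ±√11/(2×3) ≈ 0.5528. Poles: s = -0.1667 ± 0.5528j.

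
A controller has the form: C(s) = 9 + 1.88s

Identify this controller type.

This is a Proportional-Derivative (PD) controller.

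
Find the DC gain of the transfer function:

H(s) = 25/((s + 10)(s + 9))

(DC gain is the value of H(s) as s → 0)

DC gain = H(0) = 25/(10 × 9) = 25/90 = 0.2778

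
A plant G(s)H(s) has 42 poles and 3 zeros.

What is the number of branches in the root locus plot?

Root locus has n branches where n = number of poles = 42.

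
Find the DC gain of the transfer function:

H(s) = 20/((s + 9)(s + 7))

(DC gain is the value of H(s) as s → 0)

DC gain = H(0) = 20/(9 × 7) = 20/63 = 0.3175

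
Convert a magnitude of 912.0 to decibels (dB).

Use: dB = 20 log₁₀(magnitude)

dB = 20 log₁₀(912.0) = 59.2 dB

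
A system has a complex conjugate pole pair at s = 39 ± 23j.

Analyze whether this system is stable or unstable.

Real part of poles is 39 (> 0, right half-plane). Unstable.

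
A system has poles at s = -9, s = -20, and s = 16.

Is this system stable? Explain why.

Pole(s) at s = 16 are not in the left half-plane. System is unstable.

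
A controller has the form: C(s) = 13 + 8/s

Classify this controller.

This is a Proportional-Integral (PI) controller.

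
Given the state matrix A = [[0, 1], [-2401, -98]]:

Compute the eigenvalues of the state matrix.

det(A - λI) = λ² - (-98)λ + 2401 = (λ - (-49))(λ - (-49)). Eigenvalues: -49, -49.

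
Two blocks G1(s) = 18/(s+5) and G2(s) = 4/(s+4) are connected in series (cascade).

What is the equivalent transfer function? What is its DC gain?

Series: multiply transfer functions. G_eq = 18/(s+5) × 4/(s+4) = 72/((s+5)(s+4)). DC gain = 72/(5×4) = 3.6.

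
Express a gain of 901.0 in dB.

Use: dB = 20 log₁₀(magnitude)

dB = 20 log₁₀(901.0) = 59.1 dB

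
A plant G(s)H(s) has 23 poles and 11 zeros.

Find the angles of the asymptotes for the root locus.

n - m = 23 - 11 = 12. Angles: θk = (2k + 1)·180°/12 = 15°, 45°, 75°, 105°, 135°, 165°, 195°, 225°, 255°, 285°, 315°, 345°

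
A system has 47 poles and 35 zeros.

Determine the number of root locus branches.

Root locus has n branches where n = number of poles = 47.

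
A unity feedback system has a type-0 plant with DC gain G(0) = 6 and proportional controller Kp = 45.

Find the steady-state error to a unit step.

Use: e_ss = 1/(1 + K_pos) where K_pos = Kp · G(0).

K_pos = Kp · G(0) = 45 × 6 = 270. e_ss = 1/(1 + 270) = 0.0037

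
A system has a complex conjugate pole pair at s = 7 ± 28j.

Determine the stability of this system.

Real part of poles is 7 (> 0, right half-plane). Unstable.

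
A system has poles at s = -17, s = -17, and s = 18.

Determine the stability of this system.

Pole(s) at s = 18 are not in the left half-plane. System is unstable.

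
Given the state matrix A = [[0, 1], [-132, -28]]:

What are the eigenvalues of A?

det(A - λI) = λ² - (-28)λ + 132 = (λ - (-6))(λ - (-22)). Eigenvalues: -6, -22.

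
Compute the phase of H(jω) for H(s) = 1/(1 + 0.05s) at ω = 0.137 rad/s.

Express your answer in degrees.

Phase = -arctan(ωτ) = -arctan(0.137 × 0.05) = -0.4°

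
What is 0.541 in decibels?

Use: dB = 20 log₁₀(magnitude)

dB = 20 log₁₀(0.541) = -5.3 dB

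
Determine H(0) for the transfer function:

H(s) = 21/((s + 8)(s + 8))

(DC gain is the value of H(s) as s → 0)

DC gain = H(0) = 21/(8 × 8) = 21/64 = 0.328125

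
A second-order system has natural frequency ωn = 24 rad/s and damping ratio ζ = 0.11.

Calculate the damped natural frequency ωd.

ωd = ωn√(1 - ζ²) = 24√(1 - 0.11²) = 23.85 rad/s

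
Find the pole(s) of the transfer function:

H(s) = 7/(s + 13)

Pole is where denominator = 0: s + 13 = 0, so s = -13.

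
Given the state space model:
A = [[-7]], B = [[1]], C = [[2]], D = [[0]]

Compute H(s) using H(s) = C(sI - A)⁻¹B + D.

(sI - A)⁻¹ = 1/(s + 7). H(s) = 2 × 1/(s + 7) + 0 = 2/(s + 7).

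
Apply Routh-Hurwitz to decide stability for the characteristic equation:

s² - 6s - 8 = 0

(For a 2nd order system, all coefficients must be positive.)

Coefficients: 1, -6, -8. b=-6, c=-8 not positive, so system is unstable.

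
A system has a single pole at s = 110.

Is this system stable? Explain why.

Pole at s = 110 is in the right half-plane. Unstable.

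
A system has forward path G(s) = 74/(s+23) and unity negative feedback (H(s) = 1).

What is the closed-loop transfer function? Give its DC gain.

T(s) = G/(1+GH) = [74/(s+23)] / [1 + 74/(s+23)] = 74/(s+23+74) = 74/(s+97). DC gain = 74/97 = 0.7629.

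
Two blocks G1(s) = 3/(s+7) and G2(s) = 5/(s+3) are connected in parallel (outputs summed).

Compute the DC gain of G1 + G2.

Parallel: G_eq = G1 + G2. DC gain = G1(0) + G2(0) = 3/7 + 5/3 = 0.4286 + 1.6667 = 2.0952.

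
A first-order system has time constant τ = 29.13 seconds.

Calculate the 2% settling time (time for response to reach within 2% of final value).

For first-order system, 2% settling time ≈ 4τ = 4 × 29.13 = 116.52 s.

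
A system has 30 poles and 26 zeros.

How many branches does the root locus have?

Root locus has n branches where n = number of poles = 30.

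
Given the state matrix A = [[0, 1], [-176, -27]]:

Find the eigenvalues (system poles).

det(A - λI) = λ² - (-27)λ + 176 = (λ - (-16))(λ - (-11)). Eigenvalues: -16, -11.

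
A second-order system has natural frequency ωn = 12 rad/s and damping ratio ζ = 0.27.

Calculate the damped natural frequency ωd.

ωd = ωn√(1 - ζ²) = 12√(1 - 0.27²) = 11.55 rad/s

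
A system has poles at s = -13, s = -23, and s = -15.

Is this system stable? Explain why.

All poles are in the left half-plane. System is stable.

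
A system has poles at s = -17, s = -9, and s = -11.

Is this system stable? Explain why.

All poles are in the left half-plane. System is stable.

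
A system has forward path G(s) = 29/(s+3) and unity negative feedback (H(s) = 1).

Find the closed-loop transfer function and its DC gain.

T(s) = G/(1+GH) = [29/(s+3)] / [1 + 29/(s+3)] = 29/(s+3+29) = 29/(s+32). DC gain = 29/32 = 0.90625.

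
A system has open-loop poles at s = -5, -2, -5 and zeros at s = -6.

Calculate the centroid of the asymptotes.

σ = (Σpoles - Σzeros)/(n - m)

σ = (Σpoles - Σzeros)/(n - m) = (-12 - (-6))/(3 - 1) = -6/2 = -3.0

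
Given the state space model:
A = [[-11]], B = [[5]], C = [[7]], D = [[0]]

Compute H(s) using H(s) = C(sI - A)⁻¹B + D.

(sI - A)⁻¹ = 1/(s + 11). H(s) = 7 × 5/(s + 11) + 0 = 35/(s + 11).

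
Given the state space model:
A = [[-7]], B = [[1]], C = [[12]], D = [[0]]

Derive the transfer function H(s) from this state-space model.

(sI - A)⁻¹ = 1/(s + 7). H(s) = 12 × 1/(s + 7) + 0 = 12/(s + 7).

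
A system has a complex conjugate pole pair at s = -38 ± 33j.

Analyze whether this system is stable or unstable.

Real part of poles is -38 (< 0, left half-plane). Stable.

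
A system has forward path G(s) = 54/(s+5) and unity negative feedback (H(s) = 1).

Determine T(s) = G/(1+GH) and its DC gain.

T(s) = G/(1+GH) = [54/(s+5)] / [1 + 54/(s+5)] = 54/(s+5+54) = 54/(s+59). DC gain = 54/59 = 0.9153.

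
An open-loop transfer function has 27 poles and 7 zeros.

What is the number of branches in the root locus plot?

Root locus has n branches where n = number of poles = 27.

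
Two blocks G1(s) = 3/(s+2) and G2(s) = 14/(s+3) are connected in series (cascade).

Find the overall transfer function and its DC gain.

Series: multiply transfer functions. G_eq = 3/(s+2) × 14/(s+3) = 42/((s+2)(s+3)). DC gain = 42/(2×3) = 7.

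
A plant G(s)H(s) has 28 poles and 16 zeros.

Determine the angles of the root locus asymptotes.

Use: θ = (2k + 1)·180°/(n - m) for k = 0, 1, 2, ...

n - m = 28 - 16 = 12. Angles: θk = (2k + 1)·180°/12 = 15°, 45°, 75°, 105°, 135°, 165°, 195°, 225°, 255°, 285°, 315°, 345°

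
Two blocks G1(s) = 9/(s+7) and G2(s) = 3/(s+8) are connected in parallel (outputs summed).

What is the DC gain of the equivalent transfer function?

Parallel: G_eq = G1 + G2. DC gain = G1(0) + G2(0) = 9/7 + 3/8 = 1.2857 + 0.375 = 1.6607.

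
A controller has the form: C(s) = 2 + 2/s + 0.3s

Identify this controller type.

This is a Proportional-Integral-Derivative (PID) controller.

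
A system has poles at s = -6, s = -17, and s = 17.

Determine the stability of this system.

Pole(s) at s = 17 are not in the left half-plane. System is unstable.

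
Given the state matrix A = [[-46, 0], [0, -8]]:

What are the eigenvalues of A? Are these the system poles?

For diagonal matrix, eigenvalues are diagonal entries: λ₁ = -46, λ₂ = -8. Eigenvalues of A = system poles.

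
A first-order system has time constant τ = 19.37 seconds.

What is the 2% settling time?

For first-order system, 2% settling time ≈ 4τ = 4 × 19.37 = 77.48 s.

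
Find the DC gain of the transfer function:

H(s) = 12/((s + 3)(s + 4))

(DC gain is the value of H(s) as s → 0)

DC gain = H(0) = 12/(3 × 4) = 12/12 = 1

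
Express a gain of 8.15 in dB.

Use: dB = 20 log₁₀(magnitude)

dB = 20 log₁₀(8.15) = 18.2 dB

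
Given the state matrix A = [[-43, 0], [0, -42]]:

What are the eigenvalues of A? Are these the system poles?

For diagonal matrix, eigenvalues are diagonal entries: λ₁ = -43, λ₂ = -42. Eigenvalues of A = system poles.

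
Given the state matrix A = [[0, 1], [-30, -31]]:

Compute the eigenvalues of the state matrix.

det(A - λI) = λ² - (-31)λ + 30 = (λ - (-30))(λ - (-1)). Eigenvalues: -30, -1.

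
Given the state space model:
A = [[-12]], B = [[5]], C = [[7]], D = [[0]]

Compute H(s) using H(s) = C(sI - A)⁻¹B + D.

(sI - A)⁻¹ = 1/(s + 12). H(s) = 7 × 5/(s + 12) + 0 = 35/(s + 12).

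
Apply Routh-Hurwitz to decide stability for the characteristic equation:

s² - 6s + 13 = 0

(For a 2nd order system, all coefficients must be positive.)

Coefficients: 1, -6, 13. b=-6 not positive, so system is unstable.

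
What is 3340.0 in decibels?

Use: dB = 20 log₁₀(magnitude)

dB = 20 log₁₀(3340.0) = 70.5 dB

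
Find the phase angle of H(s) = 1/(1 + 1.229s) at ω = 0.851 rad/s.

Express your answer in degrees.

Phase = -arctan(ωτ) = -arctan(0.851 × 1.229) = -46.3°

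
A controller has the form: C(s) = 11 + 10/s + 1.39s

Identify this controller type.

This is a Proportional-Integral-Derivative (PID) controller.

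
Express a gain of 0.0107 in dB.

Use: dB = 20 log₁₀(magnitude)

dB = 20 log₁₀(0.0107) = -39.4 dB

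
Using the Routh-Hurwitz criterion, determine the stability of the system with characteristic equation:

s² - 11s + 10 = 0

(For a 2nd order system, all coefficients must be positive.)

Coefficients: 1, -11, 10. b=-11 not positive, so system is unstable.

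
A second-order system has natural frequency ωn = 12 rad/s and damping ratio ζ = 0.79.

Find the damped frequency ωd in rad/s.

ωd = ωn√(1 - ζ²) = 12√(1 - 0.79²) = 7.36 rad/s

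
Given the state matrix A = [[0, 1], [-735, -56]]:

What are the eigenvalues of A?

det(A - λI) = λ² - (-56)λ + 735 = (λ - (-21))(λ - (-35)). Eigenvalues: -21, -35.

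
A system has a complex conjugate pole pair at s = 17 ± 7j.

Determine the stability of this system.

Real part of poles is 17 (> 0, right half-plane). Unstable.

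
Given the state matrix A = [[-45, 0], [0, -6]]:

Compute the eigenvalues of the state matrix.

For diagonal matrix, eigenvalues are diagonal entries: λ₁ = -45, λ₂ = -6.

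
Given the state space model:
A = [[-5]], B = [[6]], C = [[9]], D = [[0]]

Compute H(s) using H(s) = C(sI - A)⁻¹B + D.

(sI - A)⁻¹ = 1/(s + 5). H(s) = 9 × 6/(s + 5) + 0 = 54/(s + 5).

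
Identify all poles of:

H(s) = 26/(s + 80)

Pole is where denominator = 0: s + 80 = 0, so s = -80.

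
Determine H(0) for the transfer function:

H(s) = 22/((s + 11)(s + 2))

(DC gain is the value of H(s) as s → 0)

DC gain = H(0) = 22/(11 × 2) = 22/22 = 1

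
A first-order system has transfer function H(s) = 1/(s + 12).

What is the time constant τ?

For H(s) = 1/(s + 1/τ), the pole is at -1/τ = -12, so τ = 1/12 = 0.0833 s.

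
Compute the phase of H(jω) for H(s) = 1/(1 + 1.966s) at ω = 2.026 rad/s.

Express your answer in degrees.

Phase = -arctan(ωτ) = -arctan(2.026 × 1.966) = -75.9°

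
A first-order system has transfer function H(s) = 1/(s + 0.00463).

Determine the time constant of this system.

For H(s) = 1/(s + 1/τ), the pole is at -1/τ = -0.00463, so τ = 1/0.00463 = 216 s.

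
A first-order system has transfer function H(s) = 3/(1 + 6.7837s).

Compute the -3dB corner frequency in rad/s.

Corner frequency = 1/τ = 1/6.7837 = 0.147 rad/s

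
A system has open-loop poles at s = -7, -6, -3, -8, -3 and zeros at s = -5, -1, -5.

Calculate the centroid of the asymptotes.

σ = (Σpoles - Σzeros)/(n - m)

σ = (Σpoles - Σzeros)/(n - m) = (-27 - (-11))/(5 - 3) = -16/2 = -8.0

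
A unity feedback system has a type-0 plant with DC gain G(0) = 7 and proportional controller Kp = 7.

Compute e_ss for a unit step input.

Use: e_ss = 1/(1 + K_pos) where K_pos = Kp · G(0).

K_pos = Kp · G(0) = 7 × 7 = 49. e_ss = 1/(1 + 49) = 0.02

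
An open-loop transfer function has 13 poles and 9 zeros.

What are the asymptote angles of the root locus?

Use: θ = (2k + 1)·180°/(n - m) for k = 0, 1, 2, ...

n - m = 13 - 9 = 4. Angles: θk = (2k + 1)·180°/4 = 45°, 135°, 225°, 315°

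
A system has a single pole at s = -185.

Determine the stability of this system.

Pole at s = -185 is in the left half-plane. Stable.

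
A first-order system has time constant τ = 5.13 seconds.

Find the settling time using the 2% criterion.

For first-order system, 2% settling time ≈ 4τ = 4 × 5.13 = 20.52 s.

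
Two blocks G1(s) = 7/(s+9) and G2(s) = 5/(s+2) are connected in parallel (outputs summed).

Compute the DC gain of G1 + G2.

Parallel: G_eq = G1 + G2. DC gain = G1(0) + G2(0) = 7/9 + 5/2 = 0.7778 + 2.5 = 3.2778.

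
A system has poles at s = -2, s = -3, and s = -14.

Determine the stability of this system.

All poles are in the left half-plane. System is stable.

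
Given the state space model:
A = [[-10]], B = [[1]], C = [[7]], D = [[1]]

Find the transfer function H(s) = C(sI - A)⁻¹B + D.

(sI - A)⁻¹ = 1/(s + 10). H(s) = 7×1/(s + 10) + 1 = (s + 17)/(s + 10).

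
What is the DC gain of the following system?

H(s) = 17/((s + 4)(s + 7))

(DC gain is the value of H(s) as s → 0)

DC gain = H(0) = 17/(4 × 7) = 17/28 = 0.6071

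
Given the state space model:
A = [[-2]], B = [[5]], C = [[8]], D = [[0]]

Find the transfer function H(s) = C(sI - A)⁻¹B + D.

(sI - A)⁻¹ = 1/(s + 2). H(s) = 8 × 5/(s + 2) + 0 = 40/(s + 2).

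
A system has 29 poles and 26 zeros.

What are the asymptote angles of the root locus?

n - m = 29 - 26 = 3. Angles: θk = (2k + 1)·180°/3 = 60°, 180°, 300°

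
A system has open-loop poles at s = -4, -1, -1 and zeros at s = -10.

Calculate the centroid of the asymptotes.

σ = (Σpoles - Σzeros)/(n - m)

σ = (Σpoles - Σzeros)/(n - m) = (-6 - (-10))/(3 - 1) = 4/2 = 2.0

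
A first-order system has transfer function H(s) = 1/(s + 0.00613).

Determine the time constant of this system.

For H(s) = 1/(s + 1/τ), the pole is at -1/τ = -0.00613, so τ = 1/0.00613 = 163.1 s.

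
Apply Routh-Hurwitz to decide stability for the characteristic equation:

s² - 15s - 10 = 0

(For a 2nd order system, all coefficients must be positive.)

Coefficients: 1, -15, -10. b=-15, c=-10 not positive, so system is unstable.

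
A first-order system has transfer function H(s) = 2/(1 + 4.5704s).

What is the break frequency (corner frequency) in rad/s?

Corner frequency = 1/τ = 1/4.5704 = 0.219 rad/s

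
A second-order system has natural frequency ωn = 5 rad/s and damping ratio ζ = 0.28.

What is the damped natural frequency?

ωd = ωn√(1 - ζ²) = 5√(1 - 0.28²) = 4.8 rad/s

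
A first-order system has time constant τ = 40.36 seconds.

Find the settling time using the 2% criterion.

For first-order system, 2% settling time ≈ 4τ = 4 × 40.36 = 161.44 s.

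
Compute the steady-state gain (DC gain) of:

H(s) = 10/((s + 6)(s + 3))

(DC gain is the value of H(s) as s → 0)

DC gain = H(0) = 10/(6 × 3) = 10/18 = 0.5556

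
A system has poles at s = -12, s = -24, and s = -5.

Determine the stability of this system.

All poles are in the left half-plane. System is stable.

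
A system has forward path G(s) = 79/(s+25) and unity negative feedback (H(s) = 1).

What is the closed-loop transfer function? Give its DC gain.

T(s) = G/(1+GH) = [79/(s+25)] / [1 + 79/(s+25)] = 79/(s+25+79) = 79/(s+104). DC gain = 79/104 = 0.7596.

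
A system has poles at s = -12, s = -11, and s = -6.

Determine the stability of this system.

All poles are in the left half-plane. System is stable.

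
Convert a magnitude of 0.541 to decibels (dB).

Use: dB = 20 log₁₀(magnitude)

dB = 20 log₁₀(0.541) = -5.3 dB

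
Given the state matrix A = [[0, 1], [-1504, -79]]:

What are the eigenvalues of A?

det(A - λI) = λ² - (-79)λ + 1504 = (λ - (-47))(λ - (-32)). Eigenvalues: -47, -32.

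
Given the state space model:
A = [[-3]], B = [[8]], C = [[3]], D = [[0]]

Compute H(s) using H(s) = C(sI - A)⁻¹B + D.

(sI - A)⁻¹ = 1/(s + 3). H(s) = 3 × 8/(s + 3) + 0 = 24/(s + 3).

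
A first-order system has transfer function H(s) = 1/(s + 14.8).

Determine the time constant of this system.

For H(s) = 1/(s + 1/τ), the pole is at -1/τ = -14.8, so τ = 1/14.8 = 0.0676 s.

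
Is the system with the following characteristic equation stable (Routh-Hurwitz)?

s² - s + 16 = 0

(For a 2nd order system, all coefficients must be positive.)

Coefficients: 1, -1, 16. b=-1 not positive, so system is unstable.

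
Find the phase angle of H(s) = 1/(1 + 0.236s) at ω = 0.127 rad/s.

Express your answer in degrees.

Phase = -arctan(ωτ) = -arctan(0.127 × 0.236) = -1.7°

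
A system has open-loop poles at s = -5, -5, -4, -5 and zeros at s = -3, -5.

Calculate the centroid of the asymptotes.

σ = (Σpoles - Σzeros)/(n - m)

σ = (Σpoles - Σzeros)/(n - m) = (-19 - (-8))/(4 - 2) = -11/2 = -5.5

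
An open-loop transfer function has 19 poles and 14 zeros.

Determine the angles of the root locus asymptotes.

n - m = 19 - 14 = 5. Angles: θk = (2k + 1)·180°/5 = 36°, 108°, 180°, 252°, 324°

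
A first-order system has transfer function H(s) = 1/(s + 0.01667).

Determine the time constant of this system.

For H(s) = 1/(s + 1/τ), the pole is at -1/τ = -0.01667, so τ = 1/0.01667 = 59.99 s.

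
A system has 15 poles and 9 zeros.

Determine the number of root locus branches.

Root locus has n branches where n = number of poles = 15.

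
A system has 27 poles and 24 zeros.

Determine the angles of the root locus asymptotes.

n - m = 27 - 24 = 3. Angles: θk = (2k + 1)·180°/3 = 60°, 180°, 300°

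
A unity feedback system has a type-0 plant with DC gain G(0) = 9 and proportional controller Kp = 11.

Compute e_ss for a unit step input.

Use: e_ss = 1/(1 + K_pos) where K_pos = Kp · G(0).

K_pos = Kp · G(0) = 11 × 9 = 99. e_ss = 1/(1 + 99) = 0.01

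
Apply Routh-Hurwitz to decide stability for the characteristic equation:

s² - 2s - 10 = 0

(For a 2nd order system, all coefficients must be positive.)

Coefficients: 1, -2, -10. b=-2, c=-10 not positive, so system is unstable.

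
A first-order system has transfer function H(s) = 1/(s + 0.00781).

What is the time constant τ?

For H(s) = 1/(s + 1/τ), the pole is at -1/τ = -0.00781, so τ = 1/0.00781 = 128 s.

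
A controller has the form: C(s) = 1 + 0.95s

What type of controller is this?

This is a Proportional-Derivative (PD) controller.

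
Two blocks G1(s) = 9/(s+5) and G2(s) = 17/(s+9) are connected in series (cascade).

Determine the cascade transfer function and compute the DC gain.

Series: multiply transfer functions. G_eq = 9/(s+5) × 17/(s+9) = 153/((s+5)(s+9)). DC gain = 153/(5×9) = 3.4.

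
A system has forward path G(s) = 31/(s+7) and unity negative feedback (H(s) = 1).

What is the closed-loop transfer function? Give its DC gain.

T(s) = G/(1+GH) = [31/(s+7)] / [1 + 31/(s+7)] = 31/(s+7+31) = 31/(s+38). DC gain = 31/38 = 0.8158.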